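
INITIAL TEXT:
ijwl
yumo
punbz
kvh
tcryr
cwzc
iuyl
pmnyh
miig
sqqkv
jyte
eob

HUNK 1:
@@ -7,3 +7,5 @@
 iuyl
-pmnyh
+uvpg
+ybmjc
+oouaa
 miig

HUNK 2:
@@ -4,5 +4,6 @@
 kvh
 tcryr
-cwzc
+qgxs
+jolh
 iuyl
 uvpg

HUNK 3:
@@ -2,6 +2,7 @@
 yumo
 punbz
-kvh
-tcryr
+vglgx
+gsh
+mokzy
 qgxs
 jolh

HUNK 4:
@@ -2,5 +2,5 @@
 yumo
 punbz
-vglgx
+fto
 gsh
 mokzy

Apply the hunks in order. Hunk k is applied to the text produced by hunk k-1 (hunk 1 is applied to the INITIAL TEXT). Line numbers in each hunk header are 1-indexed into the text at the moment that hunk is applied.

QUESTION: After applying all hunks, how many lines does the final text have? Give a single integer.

Answer: 16

Derivation:
Hunk 1: at line 7 remove [pmnyh] add [uvpg,ybmjc,oouaa] -> 14 lines: ijwl yumo punbz kvh tcryr cwzc iuyl uvpg ybmjc oouaa miig sqqkv jyte eob
Hunk 2: at line 4 remove [cwzc] add [qgxs,jolh] -> 15 lines: ijwl yumo punbz kvh tcryr qgxs jolh iuyl uvpg ybmjc oouaa miig sqqkv jyte eob
Hunk 3: at line 2 remove [kvh,tcryr] add [vglgx,gsh,mokzy] -> 16 lines: ijwl yumo punbz vglgx gsh mokzy qgxs jolh iuyl uvpg ybmjc oouaa miig sqqkv jyte eob
Hunk 4: at line 2 remove [vglgx] add [fto] -> 16 lines: ijwl yumo punbz fto gsh mokzy qgxs jolh iuyl uvpg ybmjc oouaa miig sqqkv jyte eob
Final line count: 16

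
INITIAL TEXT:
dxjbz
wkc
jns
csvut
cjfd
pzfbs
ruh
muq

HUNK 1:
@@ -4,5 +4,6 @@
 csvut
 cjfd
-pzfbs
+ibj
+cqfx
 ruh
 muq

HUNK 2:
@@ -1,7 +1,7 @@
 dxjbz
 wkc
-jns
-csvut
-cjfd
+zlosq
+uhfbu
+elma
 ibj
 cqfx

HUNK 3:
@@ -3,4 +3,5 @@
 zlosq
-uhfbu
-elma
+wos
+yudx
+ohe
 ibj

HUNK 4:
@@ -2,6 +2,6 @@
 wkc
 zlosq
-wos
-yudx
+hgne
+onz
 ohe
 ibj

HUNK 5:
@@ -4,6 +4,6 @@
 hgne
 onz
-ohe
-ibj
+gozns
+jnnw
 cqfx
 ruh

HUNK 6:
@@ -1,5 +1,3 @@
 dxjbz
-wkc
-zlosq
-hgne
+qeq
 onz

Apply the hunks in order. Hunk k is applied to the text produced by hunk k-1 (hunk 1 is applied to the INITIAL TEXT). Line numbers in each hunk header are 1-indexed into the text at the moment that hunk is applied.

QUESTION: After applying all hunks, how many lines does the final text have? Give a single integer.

Hunk 1: at line 4 remove [pzfbs] add [ibj,cqfx] -> 9 lines: dxjbz wkc jns csvut cjfd ibj cqfx ruh muq
Hunk 2: at line 1 remove [jns,csvut,cjfd] add [zlosq,uhfbu,elma] -> 9 lines: dxjbz wkc zlosq uhfbu elma ibj cqfx ruh muq
Hunk 3: at line 3 remove [uhfbu,elma] add [wos,yudx,ohe] -> 10 lines: dxjbz wkc zlosq wos yudx ohe ibj cqfx ruh muq
Hunk 4: at line 2 remove [wos,yudx] add [hgne,onz] -> 10 lines: dxjbz wkc zlosq hgne onz ohe ibj cqfx ruh muq
Hunk 5: at line 4 remove [ohe,ibj] add [gozns,jnnw] -> 10 lines: dxjbz wkc zlosq hgne onz gozns jnnw cqfx ruh muq
Hunk 6: at line 1 remove [wkc,zlosq,hgne] add [qeq] -> 8 lines: dxjbz qeq onz gozns jnnw cqfx ruh muq
Final line count: 8

Answer: 8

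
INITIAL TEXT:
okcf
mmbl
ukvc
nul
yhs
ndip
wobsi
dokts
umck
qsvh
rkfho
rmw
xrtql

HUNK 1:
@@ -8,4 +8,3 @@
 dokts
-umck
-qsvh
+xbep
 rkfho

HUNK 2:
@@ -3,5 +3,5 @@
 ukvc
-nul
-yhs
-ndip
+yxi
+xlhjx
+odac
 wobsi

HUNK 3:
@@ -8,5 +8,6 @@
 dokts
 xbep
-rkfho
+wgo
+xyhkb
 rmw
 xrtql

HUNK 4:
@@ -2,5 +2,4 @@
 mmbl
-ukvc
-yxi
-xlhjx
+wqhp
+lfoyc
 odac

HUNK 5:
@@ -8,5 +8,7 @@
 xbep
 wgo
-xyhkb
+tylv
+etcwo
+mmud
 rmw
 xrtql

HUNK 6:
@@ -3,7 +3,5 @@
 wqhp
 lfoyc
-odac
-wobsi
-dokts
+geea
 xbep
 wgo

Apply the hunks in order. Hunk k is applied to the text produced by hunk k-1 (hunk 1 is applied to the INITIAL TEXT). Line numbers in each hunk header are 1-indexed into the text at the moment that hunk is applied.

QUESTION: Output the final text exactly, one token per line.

Hunk 1: at line 8 remove [umck,qsvh] add [xbep] -> 12 lines: okcf mmbl ukvc nul yhs ndip wobsi dokts xbep rkfho rmw xrtql
Hunk 2: at line 3 remove [nul,yhs,ndip] add [yxi,xlhjx,odac] -> 12 lines: okcf mmbl ukvc yxi xlhjx odac wobsi dokts xbep rkfho rmw xrtql
Hunk 3: at line 8 remove [rkfho] add [wgo,xyhkb] -> 13 lines: okcf mmbl ukvc yxi xlhjx odac wobsi dokts xbep wgo xyhkb rmw xrtql
Hunk 4: at line 2 remove [ukvc,yxi,xlhjx] add [wqhp,lfoyc] -> 12 lines: okcf mmbl wqhp lfoyc odac wobsi dokts xbep wgo xyhkb rmw xrtql
Hunk 5: at line 8 remove [xyhkb] add [tylv,etcwo,mmud] -> 14 lines: okcf mmbl wqhp lfoyc odac wobsi dokts xbep wgo tylv etcwo mmud rmw xrtql
Hunk 6: at line 3 remove [odac,wobsi,dokts] add [geea] -> 12 lines: okcf mmbl wqhp lfoyc geea xbep wgo tylv etcwo mmud rmw xrtql

Answer: okcf
mmbl
wqhp
lfoyc
geea
xbep
wgo
tylv
etcwo
mmud
rmw
xrtql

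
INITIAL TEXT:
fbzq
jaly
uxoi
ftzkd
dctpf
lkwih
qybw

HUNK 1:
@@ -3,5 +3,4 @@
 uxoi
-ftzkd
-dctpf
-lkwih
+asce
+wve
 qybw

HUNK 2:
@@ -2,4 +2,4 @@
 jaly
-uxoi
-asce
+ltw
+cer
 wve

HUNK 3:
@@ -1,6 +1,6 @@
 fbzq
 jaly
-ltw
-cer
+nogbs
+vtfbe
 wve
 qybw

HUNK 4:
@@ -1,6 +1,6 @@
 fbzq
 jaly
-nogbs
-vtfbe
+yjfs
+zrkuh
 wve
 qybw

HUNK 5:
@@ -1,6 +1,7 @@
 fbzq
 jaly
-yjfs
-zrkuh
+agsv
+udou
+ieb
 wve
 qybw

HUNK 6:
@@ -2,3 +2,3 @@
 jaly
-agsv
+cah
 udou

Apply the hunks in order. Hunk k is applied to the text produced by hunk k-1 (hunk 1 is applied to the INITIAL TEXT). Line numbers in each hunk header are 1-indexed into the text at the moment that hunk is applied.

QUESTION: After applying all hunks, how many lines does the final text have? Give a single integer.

Hunk 1: at line 3 remove [ftzkd,dctpf,lkwih] add [asce,wve] -> 6 lines: fbzq jaly uxoi asce wve qybw
Hunk 2: at line 2 remove [uxoi,asce] add [ltw,cer] -> 6 lines: fbzq jaly ltw cer wve qybw
Hunk 3: at line 1 remove [ltw,cer] add [nogbs,vtfbe] -> 6 lines: fbzq jaly nogbs vtfbe wve qybw
Hunk 4: at line 1 remove [nogbs,vtfbe] add [yjfs,zrkuh] -> 6 lines: fbzq jaly yjfs zrkuh wve qybw
Hunk 5: at line 1 remove [yjfs,zrkuh] add [agsv,udou,ieb] -> 7 lines: fbzq jaly agsv udou ieb wve qybw
Hunk 6: at line 2 remove [agsv] add [cah] -> 7 lines: fbzq jaly cah udou ieb wve qybw
Final line count: 7

Answer: 7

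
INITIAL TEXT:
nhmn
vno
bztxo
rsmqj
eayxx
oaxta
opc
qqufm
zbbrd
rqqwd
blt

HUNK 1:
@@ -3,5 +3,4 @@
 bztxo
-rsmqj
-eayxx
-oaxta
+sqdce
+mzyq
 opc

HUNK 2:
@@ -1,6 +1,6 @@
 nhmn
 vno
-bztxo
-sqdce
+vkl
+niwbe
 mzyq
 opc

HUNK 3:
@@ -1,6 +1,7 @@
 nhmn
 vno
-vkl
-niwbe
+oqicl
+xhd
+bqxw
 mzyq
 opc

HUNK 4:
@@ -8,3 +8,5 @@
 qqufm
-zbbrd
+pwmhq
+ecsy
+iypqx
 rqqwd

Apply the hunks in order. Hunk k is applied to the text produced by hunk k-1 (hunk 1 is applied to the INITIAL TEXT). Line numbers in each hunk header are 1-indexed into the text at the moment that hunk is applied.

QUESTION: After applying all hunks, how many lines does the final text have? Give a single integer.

Hunk 1: at line 3 remove [rsmqj,eayxx,oaxta] add [sqdce,mzyq] -> 10 lines: nhmn vno bztxo sqdce mzyq opc qqufm zbbrd rqqwd blt
Hunk 2: at line 1 remove [bztxo,sqdce] add [vkl,niwbe] -> 10 lines: nhmn vno vkl niwbe mzyq opc qqufm zbbrd rqqwd blt
Hunk 3: at line 1 remove [vkl,niwbe] add [oqicl,xhd,bqxw] -> 11 lines: nhmn vno oqicl xhd bqxw mzyq opc qqufm zbbrd rqqwd blt
Hunk 4: at line 8 remove [zbbrd] add [pwmhq,ecsy,iypqx] -> 13 lines: nhmn vno oqicl xhd bqxw mzyq opc qqufm pwmhq ecsy iypqx rqqwd blt
Final line count: 13

Answer: 13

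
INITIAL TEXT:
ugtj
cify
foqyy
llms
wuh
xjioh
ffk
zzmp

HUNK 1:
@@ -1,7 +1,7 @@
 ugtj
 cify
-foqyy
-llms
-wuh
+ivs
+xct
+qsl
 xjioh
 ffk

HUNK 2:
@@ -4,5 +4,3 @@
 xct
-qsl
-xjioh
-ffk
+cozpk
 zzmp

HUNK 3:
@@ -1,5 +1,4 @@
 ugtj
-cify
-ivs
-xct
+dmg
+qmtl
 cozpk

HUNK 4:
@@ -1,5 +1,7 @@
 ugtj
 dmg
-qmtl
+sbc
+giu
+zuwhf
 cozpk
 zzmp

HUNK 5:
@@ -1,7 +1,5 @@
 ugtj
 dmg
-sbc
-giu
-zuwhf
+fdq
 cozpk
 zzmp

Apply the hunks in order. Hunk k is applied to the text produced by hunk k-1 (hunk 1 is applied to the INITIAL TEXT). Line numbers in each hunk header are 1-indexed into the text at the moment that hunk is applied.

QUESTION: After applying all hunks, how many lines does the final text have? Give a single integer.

Answer: 5

Derivation:
Hunk 1: at line 1 remove [foqyy,llms,wuh] add [ivs,xct,qsl] -> 8 lines: ugtj cify ivs xct qsl xjioh ffk zzmp
Hunk 2: at line 4 remove [qsl,xjioh,ffk] add [cozpk] -> 6 lines: ugtj cify ivs xct cozpk zzmp
Hunk 3: at line 1 remove [cify,ivs,xct] add [dmg,qmtl] -> 5 lines: ugtj dmg qmtl cozpk zzmp
Hunk 4: at line 1 remove [qmtl] add [sbc,giu,zuwhf] -> 7 lines: ugtj dmg sbc giu zuwhf cozpk zzmp
Hunk 5: at line 1 remove [sbc,giu,zuwhf] add [fdq] -> 5 lines: ugtj dmg fdq cozpk zzmp
Final line count: 5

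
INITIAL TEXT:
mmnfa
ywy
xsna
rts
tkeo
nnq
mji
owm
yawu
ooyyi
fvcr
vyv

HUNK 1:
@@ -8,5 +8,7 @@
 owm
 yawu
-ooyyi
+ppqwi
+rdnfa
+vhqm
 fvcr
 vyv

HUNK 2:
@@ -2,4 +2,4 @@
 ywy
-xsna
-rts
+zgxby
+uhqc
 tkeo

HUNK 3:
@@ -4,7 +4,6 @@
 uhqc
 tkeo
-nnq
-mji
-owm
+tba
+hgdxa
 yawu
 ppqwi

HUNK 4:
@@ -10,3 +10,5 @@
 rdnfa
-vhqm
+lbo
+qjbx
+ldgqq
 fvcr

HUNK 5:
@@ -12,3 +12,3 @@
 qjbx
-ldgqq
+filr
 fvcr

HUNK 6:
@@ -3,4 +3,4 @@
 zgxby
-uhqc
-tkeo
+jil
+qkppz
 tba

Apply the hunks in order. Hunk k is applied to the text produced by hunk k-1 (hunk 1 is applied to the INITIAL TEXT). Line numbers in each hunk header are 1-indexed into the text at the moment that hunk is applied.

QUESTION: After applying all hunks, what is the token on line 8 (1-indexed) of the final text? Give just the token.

Hunk 1: at line 8 remove [ooyyi] add [ppqwi,rdnfa,vhqm] -> 14 lines: mmnfa ywy xsna rts tkeo nnq mji owm yawu ppqwi rdnfa vhqm fvcr vyv
Hunk 2: at line 2 remove [xsna,rts] add [zgxby,uhqc] -> 14 lines: mmnfa ywy zgxby uhqc tkeo nnq mji owm yawu ppqwi rdnfa vhqm fvcr vyv
Hunk 3: at line 4 remove [nnq,mji,owm] add [tba,hgdxa] -> 13 lines: mmnfa ywy zgxby uhqc tkeo tba hgdxa yawu ppqwi rdnfa vhqm fvcr vyv
Hunk 4: at line 10 remove [vhqm] add [lbo,qjbx,ldgqq] -> 15 lines: mmnfa ywy zgxby uhqc tkeo tba hgdxa yawu ppqwi rdnfa lbo qjbx ldgqq fvcr vyv
Hunk 5: at line 12 remove [ldgqq] add [filr] -> 15 lines: mmnfa ywy zgxby uhqc tkeo tba hgdxa yawu ppqwi rdnfa lbo qjbx filr fvcr vyv
Hunk 6: at line 3 remove [uhqc,tkeo] add [jil,qkppz] -> 15 lines: mmnfa ywy zgxby jil qkppz tba hgdxa yawu ppqwi rdnfa lbo qjbx filr fvcr vyv
Final line 8: yawu

Answer: yawu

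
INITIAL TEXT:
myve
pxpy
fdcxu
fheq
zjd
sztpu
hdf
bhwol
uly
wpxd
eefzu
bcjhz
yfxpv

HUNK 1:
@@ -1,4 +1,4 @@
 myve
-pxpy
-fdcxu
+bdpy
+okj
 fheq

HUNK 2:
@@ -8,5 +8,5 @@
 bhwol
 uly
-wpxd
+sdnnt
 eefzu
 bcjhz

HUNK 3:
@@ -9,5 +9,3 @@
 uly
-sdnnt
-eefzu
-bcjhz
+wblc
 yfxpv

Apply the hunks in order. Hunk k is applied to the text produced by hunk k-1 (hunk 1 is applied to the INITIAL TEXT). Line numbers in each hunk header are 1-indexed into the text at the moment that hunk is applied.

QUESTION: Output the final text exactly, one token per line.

Answer: myve
bdpy
okj
fheq
zjd
sztpu
hdf
bhwol
uly
wblc
yfxpv

Derivation:
Hunk 1: at line 1 remove [pxpy,fdcxu] add [bdpy,okj] -> 13 lines: myve bdpy okj fheq zjd sztpu hdf bhwol uly wpxd eefzu bcjhz yfxpv
Hunk 2: at line 8 remove [wpxd] add [sdnnt] -> 13 lines: myve bdpy okj fheq zjd sztpu hdf bhwol uly sdnnt eefzu bcjhz yfxpv
Hunk 3: at line 9 remove [sdnnt,eefzu,bcjhz] add [wblc] -> 11 lines: myve bdpy okj fheq zjd sztpu hdf bhwol uly wblc yfxpv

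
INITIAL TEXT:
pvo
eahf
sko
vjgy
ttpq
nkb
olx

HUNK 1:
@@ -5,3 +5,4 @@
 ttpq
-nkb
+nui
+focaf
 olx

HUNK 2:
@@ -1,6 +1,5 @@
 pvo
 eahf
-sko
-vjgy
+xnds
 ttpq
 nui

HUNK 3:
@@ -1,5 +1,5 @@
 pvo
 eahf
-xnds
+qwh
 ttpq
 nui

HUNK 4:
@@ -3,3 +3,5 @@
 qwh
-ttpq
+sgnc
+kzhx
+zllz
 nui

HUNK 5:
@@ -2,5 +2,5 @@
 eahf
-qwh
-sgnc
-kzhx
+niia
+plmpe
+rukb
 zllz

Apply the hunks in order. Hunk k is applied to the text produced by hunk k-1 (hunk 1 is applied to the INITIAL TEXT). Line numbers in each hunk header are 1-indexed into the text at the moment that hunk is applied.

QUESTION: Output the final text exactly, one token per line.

Answer: pvo
eahf
niia
plmpe
rukb
zllz
nui
focaf
olx

Derivation:
Hunk 1: at line 5 remove [nkb] add [nui,focaf] -> 8 lines: pvo eahf sko vjgy ttpq nui focaf olx
Hunk 2: at line 1 remove [sko,vjgy] add [xnds] -> 7 lines: pvo eahf xnds ttpq nui focaf olx
Hunk 3: at line 1 remove [xnds] add [qwh] -> 7 lines: pvo eahf qwh ttpq nui focaf olx
Hunk 4: at line 3 remove [ttpq] add [sgnc,kzhx,zllz] -> 9 lines: pvo eahf qwh sgnc kzhx zllz nui focaf olx
Hunk 5: at line 2 remove [qwh,sgnc,kzhx] add [niia,plmpe,rukb] -> 9 lines: pvo eahf niia plmpe rukb zllz nui focaf olx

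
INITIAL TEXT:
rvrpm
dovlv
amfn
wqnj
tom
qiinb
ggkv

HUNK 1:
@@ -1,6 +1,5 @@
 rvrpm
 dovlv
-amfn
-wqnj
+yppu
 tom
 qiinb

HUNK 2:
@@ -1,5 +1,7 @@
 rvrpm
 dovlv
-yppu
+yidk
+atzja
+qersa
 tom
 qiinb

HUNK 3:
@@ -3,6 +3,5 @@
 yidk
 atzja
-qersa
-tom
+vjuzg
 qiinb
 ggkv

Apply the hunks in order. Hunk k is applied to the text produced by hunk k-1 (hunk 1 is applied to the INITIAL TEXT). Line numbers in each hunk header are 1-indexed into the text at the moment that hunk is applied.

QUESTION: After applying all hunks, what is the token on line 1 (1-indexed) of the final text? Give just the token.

Answer: rvrpm

Derivation:
Hunk 1: at line 1 remove [amfn,wqnj] add [yppu] -> 6 lines: rvrpm dovlv yppu tom qiinb ggkv
Hunk 2: at line 1 remove [yppu] add [yidk,atzja,qersa] -> 8 lines: rvrpm dovlv yidk atzja qersa tom qiinb ggkv
Hunk 3: at line 3 remove [qersa,tom] add [vjuzg] -> 7 lines: rvrpm dovlv yidk atzja vjuzg qiinb ggkv
Final line 1: rvrpm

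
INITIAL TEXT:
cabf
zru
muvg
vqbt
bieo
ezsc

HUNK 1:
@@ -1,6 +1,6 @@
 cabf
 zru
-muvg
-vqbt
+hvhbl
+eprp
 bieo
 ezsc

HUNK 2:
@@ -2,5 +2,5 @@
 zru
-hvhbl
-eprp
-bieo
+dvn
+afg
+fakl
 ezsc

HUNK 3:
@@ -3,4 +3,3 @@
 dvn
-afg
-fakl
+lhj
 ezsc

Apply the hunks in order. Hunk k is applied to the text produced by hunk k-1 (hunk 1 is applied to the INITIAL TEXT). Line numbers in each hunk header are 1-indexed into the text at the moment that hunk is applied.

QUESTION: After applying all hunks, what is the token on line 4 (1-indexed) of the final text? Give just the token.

Answer: lhj

Derivation:
Hunk 1: at line 1 remove [muvg,vqbt] add [hvhbl,eprp] -> 6 lines: cabf zru hvhbl eprp bieo ezsc
Hunk 2: at line 2 remove [hvhbl,eprp,bieo] add [dvn,afg,fakl] -> 6 lines: cabf zru dvn afg fakl ezsc
Hunk 3: at line 3 remove [afg,fakl] add [lhj] -> 5 lines: cabf zru dvn lhj ezsc
Final line 4: lhj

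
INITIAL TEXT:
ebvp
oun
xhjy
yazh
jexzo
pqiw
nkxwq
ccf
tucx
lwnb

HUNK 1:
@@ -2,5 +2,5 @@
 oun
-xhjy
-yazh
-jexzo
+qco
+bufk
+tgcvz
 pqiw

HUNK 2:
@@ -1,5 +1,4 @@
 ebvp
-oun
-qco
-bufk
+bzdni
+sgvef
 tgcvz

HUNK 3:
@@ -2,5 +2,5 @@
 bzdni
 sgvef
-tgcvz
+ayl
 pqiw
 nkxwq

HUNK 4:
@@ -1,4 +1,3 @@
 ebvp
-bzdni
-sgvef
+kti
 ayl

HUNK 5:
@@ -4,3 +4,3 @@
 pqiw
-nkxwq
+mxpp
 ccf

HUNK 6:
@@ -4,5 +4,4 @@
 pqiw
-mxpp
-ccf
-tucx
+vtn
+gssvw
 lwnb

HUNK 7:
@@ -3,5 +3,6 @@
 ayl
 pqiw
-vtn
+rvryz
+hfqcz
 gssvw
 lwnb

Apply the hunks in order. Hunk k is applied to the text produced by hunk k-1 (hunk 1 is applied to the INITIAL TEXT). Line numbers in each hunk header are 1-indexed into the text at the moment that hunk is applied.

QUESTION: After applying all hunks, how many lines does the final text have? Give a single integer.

Answer: 8

Derivation:
Hunk 1: at line 2 remove [xhjy,yazh,jexzo] add [qco,bufk,tgcvz] -> 10 lines: ebvp oun qco bufk tgcvz pqiw nkxwq ccf tucx lwnb
Hunk 2: at line 1 remove [oun,qco,bufk] add [bzdni,sgvef] -> 9 lines: ebvp bzdni sgvef tgcvz pqiw nkxwq ccf tucx lwnb
Hunk 3: at line 2 remove [tgcvz] add [ayl] -> 9 lines: ebvp bzdni sgvef ayl pqiw nkxwq ccf tucx lwnb
Hunk 4: at line 1 remove [bzdni,sgvef] add [kti] -> 8 lines: ebvp kti ayl pqiw nkxwq ccf tucx lwnb
Hunk 5: at line 4 remove [nkxwq] add [mxpp] -> 8 lines: ebvp kti ayl pqiw mxpp ccf tucx lwnb
Hunk 6: at line 4 remove [mxpp,ccf,tucx] add [vtn,gssvw] -> 7 lines: ebvp kti ayl pqiw vtn gssvw lwnb
Hunk 7: at line 3 remove [vtn] add [rvryz,hfqcz] -> 8 lines: ebvp kti ayl pqiw rvryz hfqcz gssvw lwnb
Final line count: 8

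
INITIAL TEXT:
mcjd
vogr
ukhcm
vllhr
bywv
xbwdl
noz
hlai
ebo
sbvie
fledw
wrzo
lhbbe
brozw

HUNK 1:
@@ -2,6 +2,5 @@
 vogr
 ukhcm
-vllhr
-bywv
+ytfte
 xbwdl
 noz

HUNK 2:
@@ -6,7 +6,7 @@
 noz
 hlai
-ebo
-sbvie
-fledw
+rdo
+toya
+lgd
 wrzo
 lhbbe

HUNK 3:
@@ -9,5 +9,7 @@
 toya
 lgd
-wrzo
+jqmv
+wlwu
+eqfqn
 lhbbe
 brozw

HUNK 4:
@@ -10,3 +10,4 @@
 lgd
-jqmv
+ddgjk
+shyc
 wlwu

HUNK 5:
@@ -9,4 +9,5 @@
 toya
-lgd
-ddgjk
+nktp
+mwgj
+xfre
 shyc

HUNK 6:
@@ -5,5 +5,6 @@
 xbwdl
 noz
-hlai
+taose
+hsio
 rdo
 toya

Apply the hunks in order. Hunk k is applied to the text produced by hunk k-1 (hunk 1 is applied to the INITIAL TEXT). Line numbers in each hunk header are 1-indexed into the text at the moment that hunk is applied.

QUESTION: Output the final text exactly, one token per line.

Answer: mcjd
vogr
ukhcm
ytfte
xbwdl
noz
taose
hsio
rdo
toya
nktp
mwgj
xfre
shyc
wlwu
eqfqn
lhbbe
brozw

Derivation:
Hunk 1: at line 2 remove [vllhr,bywv] add [ytfte] -> 13 lines: mcjd vogr ukhcm ytfte xbwdl noz hlai ebo sbvie fledw wrzo lhbbe brozw
Hunk 2: at line 6 remove [ebo,sbvie,fledw] add [rdo,toya,lgd] -> 13 lines: mcjd vogr ukhcm ytfte xbwdl noz hlai rdo toya lgd wrzo lhbbe brozw
Hunk 3: at line 9 remove [wrzo] add [jqmv,wlwu,eqfqn] -> 15 lines: mcjd vogr ukhcm ytfte xbwdl noz hlai rdo toya lgd jqmv wlwu eqfqn lhbbe brozw
Hunk 4: at line 10 remove [jqmv] add [ddgjk,shyc] -> 16 lines: mcjd vogr ukhcm ytfte xbwdl noz hlai rdo toya lgd ddgjk shyc wlwu eqfqn lhbbe brozw
Hunk 5: at line 9 remove [lgd,ddgjk] add [nktp,mwgj,xfre] -> 17 lines: mcjd vogr ukhcm ytfte xbwdl noz hlai rdo toya nktp mwgj xfre shyc wlwu eqfqn lhbbe brozw
Hunk 6: at line 5 remove [hlai] add [taose,hsio] -> 18 lines: mcjd vogr ukhcm ytfte xbwdl noz taose hsio rdo toya nktp mwgj xfre shyc wlwu eqfqn lhbbe brozw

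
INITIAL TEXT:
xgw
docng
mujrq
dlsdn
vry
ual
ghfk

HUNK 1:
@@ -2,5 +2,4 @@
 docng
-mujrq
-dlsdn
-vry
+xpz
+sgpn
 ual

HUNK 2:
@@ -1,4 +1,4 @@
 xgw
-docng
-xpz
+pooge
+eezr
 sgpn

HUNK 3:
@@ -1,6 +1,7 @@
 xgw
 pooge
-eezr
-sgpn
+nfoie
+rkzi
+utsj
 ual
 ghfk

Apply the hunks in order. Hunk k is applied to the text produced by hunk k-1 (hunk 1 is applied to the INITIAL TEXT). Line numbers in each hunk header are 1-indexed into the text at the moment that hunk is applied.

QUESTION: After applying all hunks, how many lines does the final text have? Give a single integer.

Hunk 1: at line 2 remove [mujrq,dlsdn,vry] add [xpz,sgpn] -> 6 lines: xgw docng xpz sgpn ual ghfk
Hunk 2: at line 1 remove [docng,xpz] add [pooge,eezr] -> 6 lines: xgw pooge eezr sgpn ual ghfk
Hunk 3: at line 1 remove [eezr,sgpn] add [nfoie,rkzi,utsj] -> 7 lines: xgw pooge nfoie rkzi utsj ual ghfk
Final line count: 7

Answer: 7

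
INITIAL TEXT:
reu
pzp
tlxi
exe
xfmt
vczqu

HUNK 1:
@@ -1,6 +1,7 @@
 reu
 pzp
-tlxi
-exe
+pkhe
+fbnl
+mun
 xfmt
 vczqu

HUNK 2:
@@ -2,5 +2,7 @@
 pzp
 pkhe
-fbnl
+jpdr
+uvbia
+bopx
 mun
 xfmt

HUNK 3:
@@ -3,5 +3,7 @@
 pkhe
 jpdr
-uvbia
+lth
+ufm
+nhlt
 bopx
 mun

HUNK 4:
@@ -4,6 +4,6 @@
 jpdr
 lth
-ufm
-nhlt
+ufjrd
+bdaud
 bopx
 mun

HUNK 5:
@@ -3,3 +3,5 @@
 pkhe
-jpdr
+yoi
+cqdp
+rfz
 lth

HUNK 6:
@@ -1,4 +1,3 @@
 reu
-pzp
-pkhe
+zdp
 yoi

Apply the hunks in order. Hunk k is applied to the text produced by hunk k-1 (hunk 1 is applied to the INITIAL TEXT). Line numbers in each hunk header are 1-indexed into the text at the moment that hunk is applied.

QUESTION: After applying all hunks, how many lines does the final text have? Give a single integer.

Answer: 12

Derivation:
Hunk 1: at line 1 remove [tlxi,exe] add [pkhe,fbnl,mun] -> 7 lines: reu pzp pkhe fbnl mun xfmt vczqu
Hunk 2: at line 2 remove [fbnl] add [jpdr,uvbia,bopx] -> 9 lines: reu pzp pkhe jpdr uvbia bopx mun xfmt vczqu
Hunk 3: at line 3 remove [uvbia] add [lth,ufm,nhlt] -> 11 lines: reu pzp pkhe jpdr lth ufm nhlt bopx mun xfmt vczqu
Hunk 4: at line 4 remove [ufm,nhlt] add [ufjrd,bdaud] -> 11 lines: reu pzp pkhe jpdr lth ufjrd bdaud bopx mun xfmt vczqu
Hunk 5: at line 3 remove [jpdr] add [yoi,cqdp,rfz] -> 13 lines: reu pzp pkhe yoi cqdp rfz lth ufjrd bdaud bopx mun xfmt vczqu
Hunk 6: at line 1 remove [pzp,pkhe] add [zdp] -> 12 lines: reu zdp yoi cqdp rfz lth ufjrd bdaud bopx mun xfmt vczqu
Final line count: 12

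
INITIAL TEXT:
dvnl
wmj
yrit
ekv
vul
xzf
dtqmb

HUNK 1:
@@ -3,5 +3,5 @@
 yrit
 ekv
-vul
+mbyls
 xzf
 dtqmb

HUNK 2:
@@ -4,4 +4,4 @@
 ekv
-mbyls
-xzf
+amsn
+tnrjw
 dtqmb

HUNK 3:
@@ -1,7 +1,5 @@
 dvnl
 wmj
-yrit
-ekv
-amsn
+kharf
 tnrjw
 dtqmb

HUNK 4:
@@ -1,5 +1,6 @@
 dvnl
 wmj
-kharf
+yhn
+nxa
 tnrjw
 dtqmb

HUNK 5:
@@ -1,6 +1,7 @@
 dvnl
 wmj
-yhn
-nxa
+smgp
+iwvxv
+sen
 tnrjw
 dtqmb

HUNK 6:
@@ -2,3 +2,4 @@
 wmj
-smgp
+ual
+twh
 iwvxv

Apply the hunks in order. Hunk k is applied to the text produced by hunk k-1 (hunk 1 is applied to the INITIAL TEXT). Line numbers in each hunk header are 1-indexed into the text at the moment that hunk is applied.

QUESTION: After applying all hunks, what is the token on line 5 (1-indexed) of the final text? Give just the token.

Hunk 1: at line 3 remove [vul] add [mbyls] -> 7 lines: dvnl wmj yrit ekv mbyls xzf dtqmb
Hunk 2: at line 4 remove [mbyls,xzf] add [amsn,tnrjw] -> 7 lines: dvnl wmj yrit ekv amsn tnrjw dtqmb
Hunk 3: at line 1 remove [yrit,ekv,amsn] add [kharf] -> 5 lines: dvnl wmj kharf tnrjw dtqmb
Hunk 4: at line 1 remove [kharf] add [yhn,nxa] -> 6 lines: dvnl wmj yhn nxa tnrjw dtqmb
Hunk 5: at line 1 remove [yhn,nxa] add [smgp,iwvxv,sen] -> 7 lines: dvnl wmj smgp iwvxv sen tnrjw dtqmb
Hunk 6: at line 2 remove [smgp] add [ual,twh] -> 8 lines: dvnl wmj ual twh iwvxv sen tnrjw dtqmb
Final line 5: iwvxv

Answer: iwvxv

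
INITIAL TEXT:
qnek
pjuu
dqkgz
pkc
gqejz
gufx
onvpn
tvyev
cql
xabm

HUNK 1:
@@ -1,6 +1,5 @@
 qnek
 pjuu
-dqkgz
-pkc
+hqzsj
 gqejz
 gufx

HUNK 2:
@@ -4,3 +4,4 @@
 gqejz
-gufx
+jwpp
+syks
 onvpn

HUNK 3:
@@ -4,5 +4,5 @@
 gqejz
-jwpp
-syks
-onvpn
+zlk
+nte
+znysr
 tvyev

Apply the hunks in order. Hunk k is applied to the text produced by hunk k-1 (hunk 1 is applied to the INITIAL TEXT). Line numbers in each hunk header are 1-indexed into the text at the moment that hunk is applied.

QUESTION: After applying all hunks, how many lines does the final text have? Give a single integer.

Hunk 1: at line 1 remove [dqkgz,pkc] add [hqzsj] -> 9 lines: qnek pjuu hqzsj gqejz gufx onvpn tvyev cql xabm
Hunk 2: at line 4 remove [gufx] add [jwpp,syks] -> 10 lines: qnek pjuu hqzsj gqejz jwpp syks onvpn tvyev cql xabm
Hunk 3: at line 4 remove [jwpp,syks,onvpn] add [zlk,nte,znysr] -> 10 lines: qnek pjuu hqzsj gqejz zlk nte znysr tvyev cql xabm
Final line count: 10

Answer: 10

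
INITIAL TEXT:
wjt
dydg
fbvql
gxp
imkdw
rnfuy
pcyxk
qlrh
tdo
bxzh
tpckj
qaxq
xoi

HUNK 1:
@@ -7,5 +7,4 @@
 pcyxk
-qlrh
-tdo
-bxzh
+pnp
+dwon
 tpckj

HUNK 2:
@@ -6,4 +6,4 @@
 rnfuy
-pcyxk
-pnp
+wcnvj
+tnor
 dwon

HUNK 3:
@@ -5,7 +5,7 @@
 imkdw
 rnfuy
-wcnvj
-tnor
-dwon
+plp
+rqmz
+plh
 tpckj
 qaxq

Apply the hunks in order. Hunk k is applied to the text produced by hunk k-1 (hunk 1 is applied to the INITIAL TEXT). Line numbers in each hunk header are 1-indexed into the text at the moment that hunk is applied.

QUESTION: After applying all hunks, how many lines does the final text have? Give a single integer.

Answer: 12

Derivation:
Hunk 1: at line 7 remove [qlrh,tdo,bxzh] add [pnp,dwon] -> 12 lines: wjt dydg fbvql gxp imkdw rnfuy pcyxk pnp dwon tpckj qaxq xoi
Hunk 2: at line 6 remove [pcyxk,pnp] add [wcnvj,tnor] -> 12 lines: wjt dydg fbvql gxp imkdw rnfuy wcnvj tnor dwon tpckj qaxq xoi
Hunk 3: at line 5 remove [wcnvj,tnor,dwon] add [plp,rqmz,plh] -> 12 lines: wjt dydg fbvql gxp imkdw rnfuy plp rqmz plh tpckj qaxq xoi
Final line count: 12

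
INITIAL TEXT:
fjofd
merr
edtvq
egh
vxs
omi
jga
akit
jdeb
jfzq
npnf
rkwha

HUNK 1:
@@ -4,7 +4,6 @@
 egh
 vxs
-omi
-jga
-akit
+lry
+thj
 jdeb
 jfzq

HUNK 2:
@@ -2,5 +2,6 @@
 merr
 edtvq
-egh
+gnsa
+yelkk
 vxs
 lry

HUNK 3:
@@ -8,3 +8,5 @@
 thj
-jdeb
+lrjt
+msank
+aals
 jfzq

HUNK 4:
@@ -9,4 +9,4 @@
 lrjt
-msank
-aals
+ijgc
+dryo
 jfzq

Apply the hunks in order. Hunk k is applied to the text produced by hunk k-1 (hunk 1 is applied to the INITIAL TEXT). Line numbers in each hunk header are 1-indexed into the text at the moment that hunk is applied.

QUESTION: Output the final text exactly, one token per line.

Hunk 1: at line 4 remove [omi,jga,akit] add [lry,thj] -> 11 lines: fjofd merr edtvq egh vxs lry thj jdeb jfzq npnf rkwha
Hunk 2: at line 2 remove [egh] add [gnsa,yelkk] -> 12 lines: fjofd merr edtvq gnsa yelkk vxs lry thj jdeb jfzq npnf rkwha
Hunk 3: at line 8 remove [jdeb] add [lrjt,msank,aals] -> 14 lines: fjofd merr edtvq gnsa yelkk vxs lry thj lrjt msank aals jfzq npnf rkwha
Hunk 4: at line 9 remove [msank,aals] add [ijgc,dryo] -> 14 lines: fjofd merr edtvq gnsa yelkk vxs lry thj lrjt ijgc dryo jfzq npnf rkwha

Answer: fjofd
merr
edtvq
gnsa
yelkk
vxs
lry
thj
lrjt
ijgc
dryo
jfzq
npnf
rkwha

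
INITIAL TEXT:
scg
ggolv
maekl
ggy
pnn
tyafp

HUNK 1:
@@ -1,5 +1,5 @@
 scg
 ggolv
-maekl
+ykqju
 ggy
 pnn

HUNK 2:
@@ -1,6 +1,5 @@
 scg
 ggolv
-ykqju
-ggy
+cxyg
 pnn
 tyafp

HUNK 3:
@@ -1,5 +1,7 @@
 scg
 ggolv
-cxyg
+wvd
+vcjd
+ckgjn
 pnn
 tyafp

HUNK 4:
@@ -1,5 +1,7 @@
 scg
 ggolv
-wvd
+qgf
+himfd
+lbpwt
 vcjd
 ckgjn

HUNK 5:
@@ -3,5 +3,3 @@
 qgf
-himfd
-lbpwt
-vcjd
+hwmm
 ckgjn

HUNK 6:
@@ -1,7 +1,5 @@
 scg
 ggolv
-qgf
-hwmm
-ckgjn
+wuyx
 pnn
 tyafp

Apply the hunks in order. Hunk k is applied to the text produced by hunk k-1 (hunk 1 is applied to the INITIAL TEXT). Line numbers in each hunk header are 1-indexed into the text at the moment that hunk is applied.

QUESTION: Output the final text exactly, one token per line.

Hunk 1: at line 1 remove [maekl] add [ykqju] -> 6 lines: scg ggolv ykqju ggy pnn tyafp
Hunk 2: at line 1 remove [ykqju,ggy] add [cxyg] -> 5 lines: scg ggolv cxyg pnn tyafp
Hunk 3: at line 1 remove [cxyg] add [wvd,vcjd,ckgjn] -> 7 lines: scg ggolv wvd vcjd ckgjn pnn tyafp
Hunk 4: at line 1 remove [wvd] add [qgf,himfd,lbpwt] -> 9 lines: scg ggolv qgf himfd lbpwt vcjd ckgjn pnn tyafp
Hunk 5: at line 3 remove [himfd,lbpwt,vcjd] add [hwmm] -> 7 lines: scg ggolv qgf hwmm ckgjn pnn tyafp
Hunk 6: at line 1 remove [qgf,hwmm,ckgjn] add [wuyx] -> 5 lines: scg ggolv wuyx pnn tyafp

Answer: scg
ggolv
wuyx
pnn
tyafp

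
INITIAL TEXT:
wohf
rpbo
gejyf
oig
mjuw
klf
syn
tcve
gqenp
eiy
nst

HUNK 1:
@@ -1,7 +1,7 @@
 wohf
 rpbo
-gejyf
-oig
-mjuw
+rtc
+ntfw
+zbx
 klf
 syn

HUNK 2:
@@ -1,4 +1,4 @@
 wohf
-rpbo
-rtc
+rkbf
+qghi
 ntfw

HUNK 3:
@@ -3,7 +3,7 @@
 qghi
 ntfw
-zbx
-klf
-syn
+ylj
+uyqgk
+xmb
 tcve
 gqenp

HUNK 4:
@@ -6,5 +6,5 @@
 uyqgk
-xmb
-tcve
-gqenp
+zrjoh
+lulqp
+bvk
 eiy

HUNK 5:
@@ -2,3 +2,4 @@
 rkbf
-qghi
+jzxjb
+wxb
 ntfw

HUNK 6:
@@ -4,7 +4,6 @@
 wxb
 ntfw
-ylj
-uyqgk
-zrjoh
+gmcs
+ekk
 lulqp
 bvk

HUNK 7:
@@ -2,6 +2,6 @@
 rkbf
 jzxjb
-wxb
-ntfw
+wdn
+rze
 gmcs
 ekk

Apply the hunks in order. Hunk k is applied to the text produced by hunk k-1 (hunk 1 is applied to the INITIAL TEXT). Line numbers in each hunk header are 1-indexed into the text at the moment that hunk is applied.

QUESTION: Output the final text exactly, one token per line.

Answer: wohf
rkbf
jzxjb
wdn
rze
gmcs
ekk
lulqp
bvk
eiy
nst

Derivation:
Hunk 1: at line 1 remove [gejyf,oig,mjuw] add [rtc,ntfw,zbx] -> 11 lines: wohf rpbo rtc ntfw zbx klf syn tcve gqenp eiy nst
Hunk 2: at line 1 remove [rpbo,rtc] add [rkbf,qghi] -> 11 lines: wohf rkbf qghi ntfw zbx klf syn tcve gqenp eiy nst
Hunk 3: at line 3 remove [zbx,klf,syn] add [ylj,uyqgk,xmb] -> 11 lines: wohf rkbf qghi ntfw ylj uyqgk xmb tcve gqenp eiy nst
Hunk 4: at line 6 remove [xmb,tcve,gqenp] add [zrjoh,lulqp,bvk] -> 11 lines: wohf rkbf qghi ntfw ylj uyqgk zrjoh lulqp bvk eiy nst
Hunk 5: at line 2 remove [qghi] add [jzxjb,wxb] -> 12 lines: wohf rkbf jzxjb wxb ntfw ylj uyqgk zrjoh lulqp bvk eiy nst
Hunk 6: at line 4 remove [ylj,uyqgk,zrjoh] add [gmcs,ekk] -> 11 lines: wohf rkbf jzxjb wxb ntfw gmcs ekk lulqp bvk eiy nst
Hunk 7: at line 2 remove [wxb,ntfw] add [wdn,rze] -> 11 lines: wohf rkbf jzxjb wdn rze gmcs ekk lulqp bvk eiy nst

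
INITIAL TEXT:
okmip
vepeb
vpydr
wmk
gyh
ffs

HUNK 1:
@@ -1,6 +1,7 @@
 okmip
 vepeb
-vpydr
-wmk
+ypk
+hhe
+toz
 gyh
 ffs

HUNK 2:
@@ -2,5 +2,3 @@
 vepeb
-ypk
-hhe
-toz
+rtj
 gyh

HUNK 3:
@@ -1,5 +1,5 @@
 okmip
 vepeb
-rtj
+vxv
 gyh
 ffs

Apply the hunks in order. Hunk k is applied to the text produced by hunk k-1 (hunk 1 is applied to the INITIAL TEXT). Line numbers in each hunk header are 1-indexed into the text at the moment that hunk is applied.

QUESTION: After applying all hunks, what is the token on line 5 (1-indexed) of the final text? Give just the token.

Answer: ffs

Derivation:
Hunk 1: at line 1 remove [vpydr,wmk] add [ypk,hhe,toz] -> 7 lines: okmip vepeb ypk hhe toz gyh ffs
Hunk 2: at line 2 remove [ypk,hhe,toz] add [rtj] -> 5 lines: okmip vepeb rtj gyh ffs
Hunk 3: at line 1 remove [rtj] add [vxv] -> 5 lines: okmip vepeb vxv gyh ffs
Final line 5: ffs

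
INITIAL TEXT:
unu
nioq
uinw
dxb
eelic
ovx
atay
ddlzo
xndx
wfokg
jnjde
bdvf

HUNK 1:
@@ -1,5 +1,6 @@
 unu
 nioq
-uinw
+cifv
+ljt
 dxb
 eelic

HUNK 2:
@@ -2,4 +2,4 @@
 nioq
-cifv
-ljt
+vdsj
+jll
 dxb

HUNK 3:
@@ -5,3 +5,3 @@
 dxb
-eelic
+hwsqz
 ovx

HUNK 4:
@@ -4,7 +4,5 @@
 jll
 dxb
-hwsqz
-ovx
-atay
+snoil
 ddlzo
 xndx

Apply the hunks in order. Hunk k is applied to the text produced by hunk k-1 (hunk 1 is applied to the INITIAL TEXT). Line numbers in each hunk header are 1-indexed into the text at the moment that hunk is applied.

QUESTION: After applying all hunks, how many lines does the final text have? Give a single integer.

Hunk 1: at line 1 remove [uinw] add [cifv,ljt] -> 13 lines: unu nioq cifv ljt dxb eelic ovx atay ddlzo xndx wfokg jnjde bdvf
Hunk 2: at line 2 remove [cifv,ljt] add [vdsj,jll] -> 13 lines: unu nioq vdsj jll dxb eelic ovx atay ddlzo xndx wfokg jnjde bdvf
Hunk 3: at line 5 remove [eelic] add [hwsqz] -> 13 lines: unu nioq vdsj jll dxb hwsqz ovx atay ddlzo xndx wfokg jnjde bdvf
Hunk 4: at line 4 remove [hwsqz,ovx,atay] add [snoil] -> 11 lines: unu nioq vdsj jll dxb snoil ddlzo xndx wfokg jnjde bdvf
Final line count: 11

Answer: 11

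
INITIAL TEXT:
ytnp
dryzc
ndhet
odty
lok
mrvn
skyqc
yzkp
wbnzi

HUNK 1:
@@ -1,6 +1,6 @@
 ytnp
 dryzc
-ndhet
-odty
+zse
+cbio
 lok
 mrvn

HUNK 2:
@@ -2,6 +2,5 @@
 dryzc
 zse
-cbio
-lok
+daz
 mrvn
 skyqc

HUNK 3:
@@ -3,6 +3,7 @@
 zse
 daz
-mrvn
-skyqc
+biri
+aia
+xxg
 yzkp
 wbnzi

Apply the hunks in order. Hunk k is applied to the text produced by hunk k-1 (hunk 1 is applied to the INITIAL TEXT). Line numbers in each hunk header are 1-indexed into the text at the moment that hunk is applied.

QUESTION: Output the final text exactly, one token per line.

Answer: ytnp
dryzc
zse
daz
biri
aia
xxg
yzkp
wbnzi

Derivation:
Hunk 1: at line 1 remove [ndhet,odty] add [zse,cbio] -> 9 lines: ytnp dryzc zse cbio lok mrvn skyqc yzkp wbnzi
Hunk 2: at line 2 remove [cbio,lok] add [daz] -> 8 lines: ytnp dryzc zse daz mrvn skyqc yzkp wbnzi
Hunk 3: at line 3 remove [mrvn,skyqc] add [biri,aia,xxg] -> 9 lines: ytnp dryzc zse daz biri aia xxg yzkp wbnzi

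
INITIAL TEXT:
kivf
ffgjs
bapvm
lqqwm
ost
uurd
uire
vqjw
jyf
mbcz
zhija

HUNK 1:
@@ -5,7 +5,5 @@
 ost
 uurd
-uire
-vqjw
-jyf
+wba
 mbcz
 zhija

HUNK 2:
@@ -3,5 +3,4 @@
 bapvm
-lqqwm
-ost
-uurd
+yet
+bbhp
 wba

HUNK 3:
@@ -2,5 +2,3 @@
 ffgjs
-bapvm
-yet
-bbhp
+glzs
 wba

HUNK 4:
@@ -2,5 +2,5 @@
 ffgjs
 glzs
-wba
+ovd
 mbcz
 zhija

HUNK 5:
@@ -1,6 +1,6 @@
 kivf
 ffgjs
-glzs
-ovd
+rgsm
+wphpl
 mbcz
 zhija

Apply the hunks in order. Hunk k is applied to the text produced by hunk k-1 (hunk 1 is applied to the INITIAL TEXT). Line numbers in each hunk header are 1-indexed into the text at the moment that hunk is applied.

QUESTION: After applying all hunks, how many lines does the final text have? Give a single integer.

Hunk 1: at line 5 remove [uire,vqjw,jyf] add [wba] -> 9 lines: kivf ffgjs bapvm lqqwm ost uurd wba mbcz zhija
Hunk 2: at line 3 remove [lqqwm,ost,uurd] add [yet,bbhp] -> 8 lines: kivf ffgjs bapvm yet bbhp wba mbcz zhija
Hunk 3: at line 2 remove [bapvm,yet,bbhp] add [glzs] -> 6 lines: kivf ffgjs glzs wba mbcz zhija
Hunk 4: at line 2 remove [wba] add [ovd] -> 6 lines: kivf ffgjs glzs ovd mbcz zhija
Hunk 5: at line 1 remove [glzs,ovd] add [rgsm,wphpl] -> 6 lines: kivf ffgjs rgsm wphpl mbcz zhija
Final line count: 6

Answer: 6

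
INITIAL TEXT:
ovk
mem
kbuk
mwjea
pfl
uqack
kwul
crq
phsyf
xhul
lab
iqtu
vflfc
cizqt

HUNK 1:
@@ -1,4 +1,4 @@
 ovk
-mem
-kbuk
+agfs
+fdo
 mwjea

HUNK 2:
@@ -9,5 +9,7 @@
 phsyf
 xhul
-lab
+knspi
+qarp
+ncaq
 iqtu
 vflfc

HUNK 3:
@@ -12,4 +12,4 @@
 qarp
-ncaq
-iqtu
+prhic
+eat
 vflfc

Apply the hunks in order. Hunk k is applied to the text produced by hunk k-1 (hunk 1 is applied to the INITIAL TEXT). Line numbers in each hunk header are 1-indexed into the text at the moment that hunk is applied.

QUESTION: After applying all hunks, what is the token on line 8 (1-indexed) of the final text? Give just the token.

Hunk 1: at line 1 remove [mem,kbuk] add [agfs,fdo] -> 14 lines: ovk agfs fdo mwjea pfl uqack kwul crq phsyf xhul lab iqtu vflfc cizqt
Hunk 2: at line 9 remove [lab] add [knspi,qarp,ncaq] -> 16 lines: ovk agfs fdo mwjea pfl uqack kwul crq phsyf xhul knspi qarp ncaq iqtu vflfc cizqt
Hunk 3: at line 12 remove [ncaq,iqtu] add [prhic,eat] -> 16 lines: ovk agfs fdo mwjea pfl uqack kwul crq phsyf xhul knspi qarp prhic eat vflfc cizqt
Final line 8: crq

Answer: crq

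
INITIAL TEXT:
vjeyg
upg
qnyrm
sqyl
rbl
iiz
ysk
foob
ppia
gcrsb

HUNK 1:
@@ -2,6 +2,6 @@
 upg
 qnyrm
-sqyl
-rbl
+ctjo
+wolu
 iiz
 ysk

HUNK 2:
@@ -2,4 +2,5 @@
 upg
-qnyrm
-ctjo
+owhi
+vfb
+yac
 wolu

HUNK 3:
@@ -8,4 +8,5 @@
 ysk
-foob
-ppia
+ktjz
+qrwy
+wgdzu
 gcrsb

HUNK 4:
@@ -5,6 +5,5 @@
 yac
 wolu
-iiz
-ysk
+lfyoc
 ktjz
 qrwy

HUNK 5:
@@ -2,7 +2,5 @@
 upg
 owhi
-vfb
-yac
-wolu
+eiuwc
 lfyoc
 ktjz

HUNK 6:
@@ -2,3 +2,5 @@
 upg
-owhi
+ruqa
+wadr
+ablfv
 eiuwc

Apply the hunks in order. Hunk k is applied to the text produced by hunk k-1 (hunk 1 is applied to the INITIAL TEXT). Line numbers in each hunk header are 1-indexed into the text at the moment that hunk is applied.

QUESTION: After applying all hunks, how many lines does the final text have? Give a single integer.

Answer: 11

Derivation:
Hunk 1: at line 2 remove [sqyl,rbl] add [ctjo,wolu] -> 10 lines: vjeyg upg qnyrm ctjo wolu iiz ysk foob ppia gcrsb
Hunk 2: at line 2 remove [qnyrm,ctjo] add [owhi,vfb,yac] -> 11 lines: vjeyg upg owhi vfb yac wolu iiz ysk foob ppia gcrsb
Hunk 3: at line 8 remove [foob,ppia] add [ktjz,qrwy,wgdzu] -> 12 lines: vjeyg upg owhi vfb yac wolu iiz ysk ktjz qrwy wgdzu gcrsb
Hunk 4: at line 5 remove [iiz,ysk] add [lfyoc] -> 11 lines: vjeyg upg owhi vfb yac wolu lfyoc ktjz qrwy wgdzu gcrsb
Hunk 5: at line 2 remove [vfb,yac,wolu] add [eiuwc] -> 9 lines: vjeyg upg owhi eiuwc lfyoc ktjz qrwy wgdzu gcrsb
Hunk 6: at line 2 remove [owhi] add [ruqa,wadr,ablfv] -> 11 lines: vjeyg upg ruqa wadr ablfv eiuwc lfyoc ktjz qrwy wgdzu gcrsb
Final line count: 11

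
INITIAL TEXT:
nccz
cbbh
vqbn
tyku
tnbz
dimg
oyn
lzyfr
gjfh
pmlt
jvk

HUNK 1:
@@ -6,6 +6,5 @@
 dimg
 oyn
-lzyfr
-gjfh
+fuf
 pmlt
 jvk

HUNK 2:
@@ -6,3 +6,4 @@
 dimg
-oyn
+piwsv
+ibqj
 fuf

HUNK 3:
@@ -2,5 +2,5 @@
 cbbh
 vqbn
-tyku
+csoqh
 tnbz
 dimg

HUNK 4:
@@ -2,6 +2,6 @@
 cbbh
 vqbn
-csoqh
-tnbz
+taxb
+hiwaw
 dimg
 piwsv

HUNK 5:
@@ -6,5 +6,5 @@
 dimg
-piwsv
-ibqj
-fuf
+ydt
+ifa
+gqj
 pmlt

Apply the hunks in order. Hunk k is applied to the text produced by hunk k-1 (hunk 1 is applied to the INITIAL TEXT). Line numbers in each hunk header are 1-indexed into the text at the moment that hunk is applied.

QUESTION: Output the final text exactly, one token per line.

Answer: nccz
cbbh
vqbn
taxb
hiwaw
dimg
ydt
ifa
gqj
pmlt
jvk

Derivation:
Hunk 1: at line 6 remove [lzyfr,gjfh] add [fuf] -> 10 lines: nccz cbbh vqbn tyku tnbz dimg oyn fuf pmlt jvk
Hunk 2: at line 6 remove [oyn] add [piwsv,ibqj] -> 11 lines: nccz cbbh vqbn tyku tnbz dimg piwsv ibqj fuf pmlt jvk
Hunk 3: at line 2 remove [tyku] add [csoqh] -> 11 lines: nccz cbbh vqbn csoqh tnbz dimg piwsv ibqj fuf pmlt jvk
Hunk 4: at line 2 remove [csoqh,tnbz] add [taxb,hiwaw] -> 11 lines: nccz cbbh vqbn taxb hiwaw dimg piwsv ibqj fuf pmlt jvk
Hunk 5: at line 6 remove [piwsv,ibqj,fuf] add [ydt,ifa,gqj] -> 11 lines: nccz cbbh vqbn taxb hiwaw dimg ydt ifa gqj pmlt jvk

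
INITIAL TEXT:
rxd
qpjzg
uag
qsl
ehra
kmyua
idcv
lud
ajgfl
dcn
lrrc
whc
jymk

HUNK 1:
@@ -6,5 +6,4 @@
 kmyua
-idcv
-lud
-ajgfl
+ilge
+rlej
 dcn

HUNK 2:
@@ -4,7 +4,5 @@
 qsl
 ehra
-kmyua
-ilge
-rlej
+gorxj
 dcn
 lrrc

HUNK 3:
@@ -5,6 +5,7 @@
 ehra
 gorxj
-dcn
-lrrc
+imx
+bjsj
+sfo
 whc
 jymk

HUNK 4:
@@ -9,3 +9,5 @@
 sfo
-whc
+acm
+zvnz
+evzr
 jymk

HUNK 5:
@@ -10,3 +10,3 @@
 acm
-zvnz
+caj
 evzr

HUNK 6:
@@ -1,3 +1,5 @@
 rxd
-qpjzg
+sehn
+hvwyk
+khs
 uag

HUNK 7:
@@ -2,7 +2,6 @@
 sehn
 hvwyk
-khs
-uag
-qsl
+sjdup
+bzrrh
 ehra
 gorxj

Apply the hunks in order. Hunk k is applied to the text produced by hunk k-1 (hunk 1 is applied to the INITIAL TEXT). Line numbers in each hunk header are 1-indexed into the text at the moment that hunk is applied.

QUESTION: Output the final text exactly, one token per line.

Answer: rxd
sehn
hvwyk
sjdup
bzrrh
ehra
gorxj
imx
bjsj
sfo
acm
caj
evzr
jymk

Derivation:
Hunk 1: at line 6 remove [idcv,lud,ajgfl] add [ilge,rlej] -> 12 lines: rxd qpjzg uag qsl ehra kmyua ilge rlej dcn lrrc whc jymk
Hunk 2: at line 4 remove [kmyua,ilge,rlej] add [gorxj] -> 10 lines: rxd qpjzg uag qsl ehra gorxj dcn lrrc whc jymk
Hunk 3: at line 5 remove [dcn,lrrc] add [imx,bjsj,sfo] -> 11 lines: rxd qpjzg uag qsl ehra gorxj imx bjsj sfo whc jymk
Hunk 4: at line 9 remove [whc] add [acm,zvnz,evzr] -> 13 lines: rxd qpjzg uag qsl ehra gorxj imx bjsj sfo acm zvnz evzr jymk
Hunk 5: at line 10 remove [zvnz] add [caj] -> 13 lines: rxd qpjzg uag qsl ehra gorxj imx bjsj sfo acm caj evzr jymk
Hunk 6: at line 1 remove [qpjzg] add [sehn,hvwyk,khs] -> 15 lines: rxd sehn hvwyk khs uag qsl ehra gorxj imx bjsj sfo acm caj evzr jymk
Hunk 7: at line 2 remove [khs,uag,qsl] add [sjdup,bzrrh] -> 14 lines: rxd sehn hvwyk sjdup bzrrh ehra gorxj imx bjsj sfo acm caj evzr jymk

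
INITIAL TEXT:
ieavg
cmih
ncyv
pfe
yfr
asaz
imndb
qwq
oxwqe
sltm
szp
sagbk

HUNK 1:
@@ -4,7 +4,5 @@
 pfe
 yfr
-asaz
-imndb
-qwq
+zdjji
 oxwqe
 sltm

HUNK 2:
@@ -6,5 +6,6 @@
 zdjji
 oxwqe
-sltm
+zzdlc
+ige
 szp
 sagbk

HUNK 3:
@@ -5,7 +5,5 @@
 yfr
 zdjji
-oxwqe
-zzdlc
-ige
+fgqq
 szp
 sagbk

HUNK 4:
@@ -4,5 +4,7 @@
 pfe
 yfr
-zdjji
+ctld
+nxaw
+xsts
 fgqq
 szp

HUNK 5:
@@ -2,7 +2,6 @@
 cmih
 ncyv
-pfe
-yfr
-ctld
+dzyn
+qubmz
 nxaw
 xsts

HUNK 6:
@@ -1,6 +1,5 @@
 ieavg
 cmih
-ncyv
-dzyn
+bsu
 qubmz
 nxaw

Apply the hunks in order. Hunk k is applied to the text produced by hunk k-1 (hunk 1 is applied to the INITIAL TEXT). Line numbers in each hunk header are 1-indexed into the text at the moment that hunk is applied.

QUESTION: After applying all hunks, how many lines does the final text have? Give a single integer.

Answer: 9

Derivation:
Hunk 1: at line 4 remove [asaz,imndb,qwq] add [zdjji] -> 10 lines: ieavg cmih ncyv pfe yfr zdjji oxwqe sltm szp sagbk
Hunk 2: at line 6 remove [sltm] add [zzdlc,ige] -> 11 lines: ieavg cmih ncyv pfe yfr zdjji oxwqe zzdlc ige szp sagbk
Hunk 3: at line 5 remove [oxwqe,zzdlc,ige] add [fgqq] -> 9 lines: ieavg cmih ncyv pfe yfr zdjji fgqq szp sagbk
Hunk 4: at line 4 remove [zdjji] add [ctld,nxaw,xsts] -> 11 lines: ieavg cmih ncyv pfe yfr ctld nxaw xsts fgqq szp sagbk
Hunk 5: at line 2 remove [pfe,yfr,ctld] add [dzyn,qubmz] -> 10 lines: ieavg cmih ncyv dzyn qubmz nxaw xsts fgqq szp sagbk
Hunk 6: at line 1 remove [ncyv,dzyn] add [bsu] -> 9 lines: ieavg cmih bsu qubmz nxaw xsts fgqq szp sagbk
Final line count: 9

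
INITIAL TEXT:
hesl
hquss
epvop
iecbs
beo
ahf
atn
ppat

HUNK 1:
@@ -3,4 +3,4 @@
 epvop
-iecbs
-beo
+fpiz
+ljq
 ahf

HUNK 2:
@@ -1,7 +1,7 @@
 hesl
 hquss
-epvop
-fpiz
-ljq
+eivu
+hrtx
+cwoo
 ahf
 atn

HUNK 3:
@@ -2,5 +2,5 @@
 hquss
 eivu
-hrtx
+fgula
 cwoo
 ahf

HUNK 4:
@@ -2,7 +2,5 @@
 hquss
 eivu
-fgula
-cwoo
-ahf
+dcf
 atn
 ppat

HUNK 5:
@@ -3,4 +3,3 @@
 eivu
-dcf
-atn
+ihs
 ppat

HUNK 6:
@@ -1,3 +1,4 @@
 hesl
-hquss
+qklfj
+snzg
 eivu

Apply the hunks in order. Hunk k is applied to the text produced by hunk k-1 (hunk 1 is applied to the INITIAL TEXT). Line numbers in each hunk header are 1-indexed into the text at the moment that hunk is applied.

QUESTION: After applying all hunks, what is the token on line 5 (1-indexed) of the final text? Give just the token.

Answer: ihs

Derivation:
Hunk 1: at line 3 remove [iecbs,beo] add [fpiz,ljq] -> 8 lines: hesl hquss epvop fpiz ljq ahf atn ppat
Hunk 2: at line 1 remove [epvop,fpiz,ljq] add [eivu,hrtx,cwoo] -> 8 lines: hesl hquss eivu hrtx cwoo ahf atn ppat
Hunk 3: at line 2 remove [hrtx] add [fgula] -> 8 lines: hesl hquss eivu fgula cwoo ahf atn ppat
Hunk 4: at line 2 remove [fgula,cwoo,ahf] add [dcf] -> 6 lines: hesl hquss eivu dcf atn ppat
Hunk 5: at line 3 remove [dcf,atn] add [ihs] -> 5 lines: hesl hquss eivu ihs ppat
Hunk 6: at line 1 remove [hquss] add [qklfj,snzg] -> 6 lines: hesl qklfj snzg eivu ihs ppat
Final line 5: ihs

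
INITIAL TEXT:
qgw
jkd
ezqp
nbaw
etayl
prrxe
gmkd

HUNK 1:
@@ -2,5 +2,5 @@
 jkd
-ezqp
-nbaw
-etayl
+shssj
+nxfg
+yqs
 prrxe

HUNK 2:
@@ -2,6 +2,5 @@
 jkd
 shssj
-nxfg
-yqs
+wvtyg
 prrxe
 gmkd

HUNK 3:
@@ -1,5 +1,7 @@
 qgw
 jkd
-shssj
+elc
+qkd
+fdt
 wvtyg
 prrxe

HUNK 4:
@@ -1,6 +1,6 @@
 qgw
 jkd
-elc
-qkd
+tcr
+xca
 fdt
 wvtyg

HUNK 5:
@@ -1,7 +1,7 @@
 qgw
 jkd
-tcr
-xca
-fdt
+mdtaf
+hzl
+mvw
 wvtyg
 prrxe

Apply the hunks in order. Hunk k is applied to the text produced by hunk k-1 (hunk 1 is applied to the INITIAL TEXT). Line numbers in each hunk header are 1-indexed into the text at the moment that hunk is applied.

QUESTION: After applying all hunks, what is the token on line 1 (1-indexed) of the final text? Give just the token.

Hunk 1: at line 2 remove [ezqp,nbaw,etayl] add [shssj,nxfg,yqs] -> 7 lines: qgw jkd shssj nxfg yqs prrxe gmkd
Hunk 2: at line 2 remove [nxfg,yqs] add [wvtyg] -> 6 lines: qgw jkd shssj wvtyg prrxe gmkd
Hunk 3: at line 1 remove [shssj] add [elc,qkd,fdt] -> 8 lines: qgw jkd elc qkd fdt wvtyg prrxe gmkd
Hunk 4: at line 1 remove [elc,qkd] add [tcr,xca] -> 8 lines: qgw jkd tcr xca fdt wvtyg prrxe gmkd
Hunk 5: at line 1 remove [tcr,xca,fdt] add [mdtaf,hzl,mvw] -> 8 lines: qgw jkd mdtaf hzl mvw wvtyg prrxe gmkd
Final line 1: qgw

Answer: qgw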